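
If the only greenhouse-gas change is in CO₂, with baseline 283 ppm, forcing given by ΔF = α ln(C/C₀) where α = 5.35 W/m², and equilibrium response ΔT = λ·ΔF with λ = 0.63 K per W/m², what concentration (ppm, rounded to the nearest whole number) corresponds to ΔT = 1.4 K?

Required forcing: ΔF = ΔT/λ = 1.4/0.63 = 2.2222 W/m².
Then ln(C/283) = ΔF/5.35 = 2.2222/5.35 = 0.41536.
So C = 283 × e^0.41536 = 283 × 1.51492 = 428.72 ppm.

C ≈ 429 ppm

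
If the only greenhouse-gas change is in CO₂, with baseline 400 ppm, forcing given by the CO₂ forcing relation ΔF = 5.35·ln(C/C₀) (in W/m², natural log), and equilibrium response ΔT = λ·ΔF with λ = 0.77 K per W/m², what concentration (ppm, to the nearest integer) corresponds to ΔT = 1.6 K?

Required forcing: ΔF = ΔT/λ = 1.6/0.77 = 2.0779 W/m².
Then ln(C/400) = ΔF/5.35 = 2.0779/5.35 = 0.38839.
So C = 400 × e^0.38839 = 400 × 1.47460 = 589.84 ppm.

C ≈ 590 ppm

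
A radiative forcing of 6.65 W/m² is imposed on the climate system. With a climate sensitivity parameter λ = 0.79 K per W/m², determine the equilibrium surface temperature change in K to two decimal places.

ΔT = 5.25 K

ΔT = λ ΔF = 0.79 × 6.65 = 5.2535 K.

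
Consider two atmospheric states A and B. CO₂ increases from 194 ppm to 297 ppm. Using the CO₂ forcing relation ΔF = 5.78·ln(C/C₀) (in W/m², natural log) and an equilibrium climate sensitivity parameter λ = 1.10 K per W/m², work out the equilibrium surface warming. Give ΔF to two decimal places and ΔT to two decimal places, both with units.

CO₂: 5.78 × ln(297/194) = 5.78 × ln(1.53093) = 5.78 × 0.42588 = 2.4616 W/m².
ΔT = λ ΔF = 1.10 × 2.46 = 2.7060 K.

ΔF = 2.46 W/m²; ΔT = 2.71 K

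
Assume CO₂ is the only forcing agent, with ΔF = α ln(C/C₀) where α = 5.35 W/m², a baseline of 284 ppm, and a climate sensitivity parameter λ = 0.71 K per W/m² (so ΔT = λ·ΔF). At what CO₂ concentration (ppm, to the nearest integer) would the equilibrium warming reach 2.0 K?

C ≈ 481 ppm

Required forcing: ΔF = ΔT/λ = 2.0/0.71 = 2.8169 W/m².
Then ln(C/284) = ΔF/5.35 = 2.8169/5.35 = 0.52652.
So C = 284 × e^0.52652 = 284 × 1.69303 = 480.82 ppm.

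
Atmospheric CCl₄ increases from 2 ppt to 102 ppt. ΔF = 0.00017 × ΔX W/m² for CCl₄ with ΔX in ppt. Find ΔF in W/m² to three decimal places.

CCl₄: ΔF = 0.00017 × (102 − 2) = 0.00017 × 100 = 0.0170 W/m².

ΔF = 0.017 W/m²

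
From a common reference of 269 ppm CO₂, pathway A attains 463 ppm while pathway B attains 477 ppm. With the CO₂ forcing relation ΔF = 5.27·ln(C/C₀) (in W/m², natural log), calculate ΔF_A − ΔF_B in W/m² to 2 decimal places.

ΔF_A − ΔF_B = -0.16 W/m²

ΔF_A = 5.27 ln(463/269) = 5.27 × 0.54302 = 2.8617 W/m².
ΔF_B = 5.27 ln(477/269) = 5.27 × 0.57281 = 3.0187 W/m².
Difference: 2.8617 − 3.0187 = -0.1570 W/m².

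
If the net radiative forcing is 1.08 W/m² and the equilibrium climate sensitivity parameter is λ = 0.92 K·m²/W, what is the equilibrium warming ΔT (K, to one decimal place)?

ΔT = λ ΔF = 0.92 × 1.08 = 0.9936 K.

ΔT = 1.0 K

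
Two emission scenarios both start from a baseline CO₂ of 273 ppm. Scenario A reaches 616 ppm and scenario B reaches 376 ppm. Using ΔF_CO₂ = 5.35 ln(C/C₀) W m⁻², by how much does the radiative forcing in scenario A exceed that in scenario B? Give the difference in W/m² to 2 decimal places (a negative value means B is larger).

ΔF_A − ΔF_B = 2.64 W/m²

ΔF_A = 5.35 ln(616/273) = 5.35 × 0.81378 = 4.3537 W/m².
ΔF_B = 5.35 ln(376/273) = 5.35 × 0.32012 = 1.7126 W/m².
Difference: 4.3537 − 1.7126 = 2.6411 W/m².
(Equivalently, ΔF_A − ΔF_B = 5.35 ln(616/376) = 5.35 × 0.49366 = 2.6411 W/m².)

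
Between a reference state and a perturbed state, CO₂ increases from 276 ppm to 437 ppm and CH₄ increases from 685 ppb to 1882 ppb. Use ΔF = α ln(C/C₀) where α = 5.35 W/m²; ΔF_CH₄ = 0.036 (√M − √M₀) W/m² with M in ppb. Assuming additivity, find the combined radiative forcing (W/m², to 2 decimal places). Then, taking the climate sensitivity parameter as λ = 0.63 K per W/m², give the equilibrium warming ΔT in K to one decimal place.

ΔF = 3.08 W/m²; ΔT = 1.9 K

CO₂: 5.35 × ln(437/276) = 5.35 × ln(1.58333) = 5.35 × 0.45953 = 2.4585 W/m².
CH₄: 0.036 × (√1882 − √685) = 0.036 × (43.3820 − 26.1725) = 0.036 × 17.2095 = 0.6195 W/m².
Total ΔF = 2.4585 + 0.6195 = 3.0780 W/m².
ΔT = λ ΔF = 0.63 × 3.08 = 1.9404 K.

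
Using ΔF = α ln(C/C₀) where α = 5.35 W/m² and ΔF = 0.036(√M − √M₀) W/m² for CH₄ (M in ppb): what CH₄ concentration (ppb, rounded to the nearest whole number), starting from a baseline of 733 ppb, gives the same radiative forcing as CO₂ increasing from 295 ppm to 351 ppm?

CO₂ forcing: 5.35 × ln(351/295) = 5.35 × 0.173811 = 0.92989 W/m².
Set 0.036(√M − √733) = 0.92989: √M = 0.92989/0.036 + √733 = 25.8303 + 27.0740 = 52.9043.
M = (52.9043)² = 2798.86 ppb.

M ≈ 2799 ppb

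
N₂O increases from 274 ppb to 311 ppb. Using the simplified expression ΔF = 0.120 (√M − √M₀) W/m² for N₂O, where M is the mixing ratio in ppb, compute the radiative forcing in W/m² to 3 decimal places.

N₂O: 0.120 × (√311 − √274) = 0.120 × (17.6352 − 16.5529) = 0.120 × 1.0823 = 0.1299 W/m².

ΔF = 0.130 W/m²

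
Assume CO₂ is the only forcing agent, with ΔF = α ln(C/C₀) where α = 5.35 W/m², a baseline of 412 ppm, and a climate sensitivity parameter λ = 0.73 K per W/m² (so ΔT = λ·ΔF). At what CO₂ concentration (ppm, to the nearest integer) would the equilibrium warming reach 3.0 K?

C ≈ 888 ppm

Required forcing: ΔF = ΔT/λ = 3.0/0.73 = 4.1096 W/m².
Then ln(C/412) = ΔF/5.35 = 4.1096/5.35 = 0.76815.
So C = 412 × e^0.76815 = 412 × 2.15577 = 888.18 ppm.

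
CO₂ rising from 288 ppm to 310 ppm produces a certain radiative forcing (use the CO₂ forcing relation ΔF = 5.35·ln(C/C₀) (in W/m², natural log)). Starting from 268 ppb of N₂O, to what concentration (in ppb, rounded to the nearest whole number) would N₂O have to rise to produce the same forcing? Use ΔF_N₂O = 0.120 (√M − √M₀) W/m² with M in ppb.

CO₂ forcing: 5.35 × ln(310/288) = 5.35 × 0.073612 = 0.39382 W/m².
Set 0.120(√M − √268) = 0.39382: √M = 0.39382/0.120 + √268 = 3.2818 + 16.3707 = 19.6525.
M = (19.6525)² = 386.22 ppb.

M ≈ 386 ppb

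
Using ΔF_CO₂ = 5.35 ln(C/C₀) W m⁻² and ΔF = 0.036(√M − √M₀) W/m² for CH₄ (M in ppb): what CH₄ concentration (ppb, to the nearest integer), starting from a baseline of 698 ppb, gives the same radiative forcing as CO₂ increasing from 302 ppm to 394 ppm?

CO₂ forcing: 5.35 × ln(394/302) = 5.35 × 0.265924 = 1.42269 W/m².
Set 0.036(√M − √698) = 1.42269: √M = 1.42269/0.036 + √698 = 39.5192 + 26.4197 = 65.9389.
M = (65.9389)² = 4347.94 ppb.

M ≈ 4348 ppb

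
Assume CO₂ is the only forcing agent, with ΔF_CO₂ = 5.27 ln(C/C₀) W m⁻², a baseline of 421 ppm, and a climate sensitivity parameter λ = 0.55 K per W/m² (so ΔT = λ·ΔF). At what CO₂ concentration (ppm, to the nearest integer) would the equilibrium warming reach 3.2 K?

Required forcing: ΔF = ΔT/λ = 3.2/0.55 = 5.8182 W/m².
Then ln(C/421) = ΔF/5.27 = 5.8182/5.27 = 1.10402.
So C = 421 × e^1.10402 = 421 × 3.01627 = 1269.85 ppm.

C ≈ 1270 ppm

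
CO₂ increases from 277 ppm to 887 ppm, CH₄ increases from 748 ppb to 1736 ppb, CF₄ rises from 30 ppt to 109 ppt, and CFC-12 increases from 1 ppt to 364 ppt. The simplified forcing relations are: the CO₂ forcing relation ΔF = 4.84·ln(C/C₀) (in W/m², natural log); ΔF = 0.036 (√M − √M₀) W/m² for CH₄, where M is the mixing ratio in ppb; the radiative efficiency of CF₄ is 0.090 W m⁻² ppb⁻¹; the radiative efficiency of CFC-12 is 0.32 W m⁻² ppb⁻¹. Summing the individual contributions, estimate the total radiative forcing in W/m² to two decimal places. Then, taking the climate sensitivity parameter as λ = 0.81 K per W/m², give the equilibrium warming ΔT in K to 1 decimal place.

CO₂: 4.84 × ln(887/277) = 4.84 × ln(3.20217) = 4.84 × 1.16383 = 5.6329 W/m².
CH₄: 0.036 × (√1736 − √748) = 0.036 × (41.6653 − 27.3496) = 0.036 × 14.3157 = 0.5154 W/m².
CF₄: Δ = 109 − 30 = 79 ppt = 0.079 ppb; ΔF = 0.090 × 0.079 = 0.0071 W/m².
CFC-12: Δ = 364 − 1 = 363 ppt = 0.363 ppb; ΔF = 0.32 × 0.363 = 0.1162 W/m².
Total ΔF = 5.6329 + 0.5154 + 0.0071 + 0.1162 = 6.2716 W/m².
ΔT = λ ΔF = 0.81 × 6.27 = 5.0787 K.

ΔF = 6.27 W/m²; ΔT = 5.1 K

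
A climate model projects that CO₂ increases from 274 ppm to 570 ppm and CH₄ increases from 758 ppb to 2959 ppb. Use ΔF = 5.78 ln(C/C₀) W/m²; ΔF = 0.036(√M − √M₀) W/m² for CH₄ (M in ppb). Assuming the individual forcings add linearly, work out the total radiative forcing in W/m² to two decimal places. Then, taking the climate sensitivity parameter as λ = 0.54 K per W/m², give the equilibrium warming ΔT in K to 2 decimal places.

CO₂: 5.78 × ln(570/274) = 5.78 × ln(2.08029) = 5.78 × 0.73251 = 4.2339 W/m².
CH₄: 0.036 × (√2959 − √758) = 0.036 × (54.3967 − 27.5318) = 0.036 × 26.8649 = 0.9671 W/m².
Total ΔF = 4.2339 + 0.9671 = 5.2010 W/m².
ΔT = λ ΔF = 0.54 × 5.20 = 2.8080 K.

ΔF = 5.20 W/m²; ΔT = 2.81 K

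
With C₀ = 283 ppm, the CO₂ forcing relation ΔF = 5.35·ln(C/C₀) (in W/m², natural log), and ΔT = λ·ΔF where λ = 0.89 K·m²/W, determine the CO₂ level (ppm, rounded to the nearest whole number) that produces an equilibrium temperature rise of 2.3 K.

Required forcing: ΔF = ΔT/λ = 2.3/0.89 = 2.5843 W/m².
Then ln(C/283) = ΔF/5.35 = 2.5843/5.35 = 0.48305.
So C = 283 × e^0.48305 = 283 × 1.62101 = 458.75 ppm.

C ≈ 459 ppm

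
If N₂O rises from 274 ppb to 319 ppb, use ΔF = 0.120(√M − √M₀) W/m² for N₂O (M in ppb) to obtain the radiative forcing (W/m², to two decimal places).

N₂O: 0.120 × (√319 − √274) = 0.120 × (17.8606 − 16.5529) = 0.120 × 1.3077 = 0.1569 W/m².

ΔF = 0.16 W/m²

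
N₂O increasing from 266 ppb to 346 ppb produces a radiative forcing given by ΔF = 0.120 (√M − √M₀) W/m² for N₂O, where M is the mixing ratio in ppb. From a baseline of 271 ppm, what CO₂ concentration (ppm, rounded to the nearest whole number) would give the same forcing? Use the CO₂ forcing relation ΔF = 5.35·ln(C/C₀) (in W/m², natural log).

C ≈ 285 ppm

N₂O forcing: 0.120 × (√346 − √266) = 0.120 × (18.6011 − 16.3095) = 0.120 × 2.2916 = 0.27499 W/m².
Set 5.35 ln(C/271) = 0.27499: ln(C/271) = 0.27499/5.35 = 0.05140, so C = 271 × e^0.05140 = 271 × 1.05274 = 285.29 ppm.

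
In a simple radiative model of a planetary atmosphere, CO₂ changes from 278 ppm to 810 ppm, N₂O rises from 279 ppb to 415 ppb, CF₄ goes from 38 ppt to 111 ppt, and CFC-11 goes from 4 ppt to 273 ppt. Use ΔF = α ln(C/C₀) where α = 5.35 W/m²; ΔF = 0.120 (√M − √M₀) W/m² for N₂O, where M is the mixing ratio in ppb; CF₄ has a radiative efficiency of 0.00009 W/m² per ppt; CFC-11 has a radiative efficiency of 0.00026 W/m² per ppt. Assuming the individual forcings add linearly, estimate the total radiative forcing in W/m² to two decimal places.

CO₂: 5.35 × ln(810/278) = 5.35 × ln(2.91367) = 5.35 × 1.06941 = 5.7213 W/m².
N₂O: 0.120 × (√415 − √279) = 0.120 × (20.3715 − 16.7033) = 0.120 × 3.6682 = 0.4402 W/m².
CF₄: ΔF = 0.00009 × (111 − 38) = 0.00009 × 73 = 0.0066 W/m².
CFC-11: ΔF = 0.00026 × (273 − 4) = 0.00026 × 269 = 0.0699 W/m².
Total ΔF = 5.7213 + 0.4402 + 0.0066 + 0.0699 = 6.2380 W/m².

ΔF = 6.24 W/m²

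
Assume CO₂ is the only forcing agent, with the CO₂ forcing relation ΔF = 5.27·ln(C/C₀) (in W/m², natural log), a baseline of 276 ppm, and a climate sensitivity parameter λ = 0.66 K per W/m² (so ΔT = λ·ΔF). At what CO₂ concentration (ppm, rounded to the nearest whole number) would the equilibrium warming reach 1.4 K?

C ≈ 413 ppm

Required forcing: ΔF = ΔT/λ = 1.4/0.66 = 2.1212 W/m².
Then ln(C/276) = ΔF/5.27 = 2.1212/5.27 = 0.40250.
So C = 276 × e^0.40250 = 276 × 1.49556 = 412.77 ppm.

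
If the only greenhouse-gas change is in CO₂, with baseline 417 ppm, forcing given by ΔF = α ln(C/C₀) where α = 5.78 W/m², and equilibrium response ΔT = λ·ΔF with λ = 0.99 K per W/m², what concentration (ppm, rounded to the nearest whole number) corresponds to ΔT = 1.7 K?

Required forcing: ΔF = ΔT/λ = 1.7/0.99 = 1.7172 W/m².
Then ln(C/417) = ΔF/5.78 = 1.7172/5.78 = 0.29709.
So C = 417 × e^0.29709 = 417 × 1.34594 = 561.26 ppm.

C ≈ 561 ppm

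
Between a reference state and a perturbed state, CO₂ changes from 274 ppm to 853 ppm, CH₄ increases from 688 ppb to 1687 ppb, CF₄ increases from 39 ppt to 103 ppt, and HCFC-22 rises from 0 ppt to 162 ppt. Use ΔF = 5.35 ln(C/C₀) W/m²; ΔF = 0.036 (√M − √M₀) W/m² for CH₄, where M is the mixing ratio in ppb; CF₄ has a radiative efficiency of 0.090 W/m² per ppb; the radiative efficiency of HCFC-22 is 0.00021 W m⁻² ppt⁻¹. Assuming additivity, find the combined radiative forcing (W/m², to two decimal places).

ΔF = 6.65 W/m²

CO₂: 5.35 × ln(853/274) = 5.35 × ln(3.11314) = 5.35 × 1.13563 = 6.0756 W/m².
CH₄: 0.036 × (√1687 − √688) = 0.036 × (41.0731 − 26.2298) = 0.036 × 14.8433 = 0.5344 W/m².
CF₄: Δ = 103 − 39 = 64 ppt = 0.064 ppb; ΔF = 0.090 × 0.064 = 0.0058 W/m².
HCFC-22: ΔF = 0.00021 × (162 − 0) = 0.00021 × 162 = 0.0340 W/m².
Total ΔF = 6.0756 + 0.5344 + 0.0058 + 0.0340 = 6.6498 W/m².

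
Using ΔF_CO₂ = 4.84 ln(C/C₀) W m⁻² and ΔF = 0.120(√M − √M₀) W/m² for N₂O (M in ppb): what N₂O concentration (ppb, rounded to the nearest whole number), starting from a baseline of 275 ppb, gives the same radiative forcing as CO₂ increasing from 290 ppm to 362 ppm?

CO₂ forcing: 4.84 × ln(362/290) = 4.84 × 0.221763 = 1.07333 W/m².
Set 0.120(√M − √275) = 1.07333: √M = 1.07333/0.120 + √275 = 8.9444 + 16.5831 = 25.5275.
M = (25.5275)² = 651.65 ppb.

M ≈ 652 ppb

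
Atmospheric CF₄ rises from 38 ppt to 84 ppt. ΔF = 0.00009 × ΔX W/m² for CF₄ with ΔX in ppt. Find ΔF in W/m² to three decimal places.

ΔF = 0.004 W/m²

CF₄: ΔF = 0.00009 × (84 − 38) = 0.00009 × 46 = 0.0041 W/m².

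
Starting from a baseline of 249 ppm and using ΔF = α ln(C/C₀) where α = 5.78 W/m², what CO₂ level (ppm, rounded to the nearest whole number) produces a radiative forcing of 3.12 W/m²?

C ≈ 427 ppm

Set 5.78 ln(C/249) = 3.12, so ln(C/249) = 3.12/5.78 = 0.53979.
Then C/249 = e^0.53979 = 1.71565, giving C = 249 × 1.71565 = 427.20 ppm.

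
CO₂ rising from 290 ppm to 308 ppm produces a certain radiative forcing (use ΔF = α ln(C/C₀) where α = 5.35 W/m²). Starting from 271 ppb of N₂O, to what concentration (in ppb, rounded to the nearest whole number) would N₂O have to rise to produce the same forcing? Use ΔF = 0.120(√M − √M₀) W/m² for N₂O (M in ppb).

M ≈ 367 ppb

CO₂ forcing: 5.35 × ln(308/290) = 5.35 × 0.060219 = 0.32217 W/m².
Set 0.120(√M − √271) = 0.32217: √M = 0.32217/0.120 + √271 = 2.6848 + 16.4621 = 19.1469.
M = (19.1469)² = 366.60 ppb.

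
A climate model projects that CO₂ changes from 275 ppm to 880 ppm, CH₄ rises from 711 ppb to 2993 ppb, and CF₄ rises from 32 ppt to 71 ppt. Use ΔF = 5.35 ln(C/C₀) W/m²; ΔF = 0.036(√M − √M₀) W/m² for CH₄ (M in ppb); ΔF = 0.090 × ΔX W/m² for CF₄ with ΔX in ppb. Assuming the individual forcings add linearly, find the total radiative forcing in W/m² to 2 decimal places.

ΔF = 7.24 W/m²

CO₂: 5.35 × ln(880/275) = 5.35 × ln(3.20000) = 5.35 × 1.16315 = 6.2229 W/m².
CH₄: 0.036 × (√2993 − √711) = 0.036 × (54.7083 − 26.6646) = 0.036 × 28.0437 = 1.0096 W/m².
CF₄: Δ = 71 − 32 = 39 ppt = 0.039 ppb; ΔF = 0.090 × 0.039 = 0.0035 W/m².
Total ΔF = 6.2229 + 1.0096 + 0.0035 = 7.2360 W/m².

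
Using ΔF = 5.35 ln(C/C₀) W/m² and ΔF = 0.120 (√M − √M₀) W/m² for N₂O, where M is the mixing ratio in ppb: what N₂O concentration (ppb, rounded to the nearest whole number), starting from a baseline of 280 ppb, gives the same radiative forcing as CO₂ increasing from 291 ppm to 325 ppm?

CO₂ forcing: 5.35 × ln(325/291) = 5.35 × 0.110502 = 0.59119 W/m².
Set 0.120(√M − √280) = 0.59119: √M = 0.59119/0.120 + √280 = 4.9266 + 16.7332 = 21.6598.
M = (21.6598)² = 469.15 ppb.

M ≈ 469 ppb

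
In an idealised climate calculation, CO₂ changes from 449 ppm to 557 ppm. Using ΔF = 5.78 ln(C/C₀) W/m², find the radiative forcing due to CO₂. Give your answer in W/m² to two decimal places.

CO₂: 5.78 × ln(557/449) = 5.78 × ln(1.24053) = 5.78 × 0.21554 = 1.2458 W/m².

ΔF = 1.25 W/m²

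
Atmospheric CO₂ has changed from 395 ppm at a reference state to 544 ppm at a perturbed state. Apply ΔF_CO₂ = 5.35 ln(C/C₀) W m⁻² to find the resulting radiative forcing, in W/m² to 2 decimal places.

ΔF = 1.71 W/m²

CO₂: 5.35 × ln(544/395) = 5.35 × ln(1.37722) = 5.35 × 0.32007 = 1.7124 W/m².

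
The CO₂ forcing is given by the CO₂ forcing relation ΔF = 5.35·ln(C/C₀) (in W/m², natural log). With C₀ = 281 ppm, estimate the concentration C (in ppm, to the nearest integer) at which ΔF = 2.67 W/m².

C ≈ 463 ppm

Set 5.35 ln(C/281) = 2.67, so ln(C/281) = 2.67/5.35 = 0.49907.
Then C/281 = e^0.49907 = 1.64719, giving C = 281 × 1.64719 = 462.86 ppm.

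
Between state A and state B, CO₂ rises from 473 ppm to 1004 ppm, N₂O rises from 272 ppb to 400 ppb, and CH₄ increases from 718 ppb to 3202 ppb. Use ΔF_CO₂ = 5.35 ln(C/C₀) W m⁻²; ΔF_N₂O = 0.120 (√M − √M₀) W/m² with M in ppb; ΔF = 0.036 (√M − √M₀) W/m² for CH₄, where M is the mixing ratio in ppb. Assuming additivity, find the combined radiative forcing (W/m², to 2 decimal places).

ΔF = 5.52 W/m²

CO₂: 5.35 × ln(1004/473) = 5.35 × ln(2.12262) = 5.35 × 0.75265 = 4.0267 W/m².
N₂O: 0.120 × (√400 − √272) = 0.120 × (20.0000 − 16.4924) = 0.120 × 3.5076 = 0.4209 W/m².
CH₄: 0.036 × (√3202 − √718) = 0.036 × (56.5862 − 26.7955) = 0.036 × 29.7907 = 1.0725 W/m².
Total ΔF = 4.0267 + 0.4209 + 1.0725 = 5.5201 W/m².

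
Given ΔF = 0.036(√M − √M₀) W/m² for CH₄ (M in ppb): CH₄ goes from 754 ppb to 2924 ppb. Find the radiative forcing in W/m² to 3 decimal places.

CH₄: 0.036 × (√2924 − √754) = 0.036 × (54.0740 − 27.4591) = 0.036 × 26.6149 = 0.9581 W/m².

ΔF = 0.958 W/m²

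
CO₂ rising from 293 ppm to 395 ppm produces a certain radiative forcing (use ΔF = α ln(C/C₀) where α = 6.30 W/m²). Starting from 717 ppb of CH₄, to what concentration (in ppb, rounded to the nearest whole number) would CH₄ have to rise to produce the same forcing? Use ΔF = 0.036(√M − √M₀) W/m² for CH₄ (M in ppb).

CO₂ forcing: 6.30 × ln(395/293) = 6.30 × 0.298713 = 1.88189 W/m².
Set 0.036(√M − √717) = 1.88189: √M = 1.88189/0.036 + √717 = 52.2747 + 26.7769 = 79.0516.
M = (79.0516)² = 6249.16 ppb.

M ≈ 6249 ppb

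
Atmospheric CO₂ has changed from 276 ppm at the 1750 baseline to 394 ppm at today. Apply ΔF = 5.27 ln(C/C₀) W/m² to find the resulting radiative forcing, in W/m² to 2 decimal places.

ΔF = 1.88 W/m²

CO₂: 5.27 × ln(394/276) = 5.27 × ln(1.42754) = 5.27 × 0.35595 = 1.8759 W/m².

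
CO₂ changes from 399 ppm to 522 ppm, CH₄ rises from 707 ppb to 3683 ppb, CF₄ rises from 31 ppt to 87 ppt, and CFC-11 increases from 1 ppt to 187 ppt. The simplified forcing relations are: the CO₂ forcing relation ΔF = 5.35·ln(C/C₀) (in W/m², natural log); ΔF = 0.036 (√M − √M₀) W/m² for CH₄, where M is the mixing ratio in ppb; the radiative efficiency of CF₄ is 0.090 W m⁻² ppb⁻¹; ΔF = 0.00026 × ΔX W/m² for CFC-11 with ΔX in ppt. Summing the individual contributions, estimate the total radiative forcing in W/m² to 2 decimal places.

CO₂: 5.35 × ln(522/399) = 5.35 × ln(1.30827) = 5.35 × 0.26871 = 1.4376 W/m².
CH₄: 0.036 × (√3683 − √707) = 0.036 × (60.6877 − 26.5895) = 0.036 × 34.0982 = 1.2275 W/m².
CF₄: Δ = 87 − 31 = 56 ppt = 0.056 ppb; ΔF = 0.090 × 0.056 = 0.0050 W/m².
CFC-11: ΔF = 0.00026 × (187 − 1) = 0.00026 × 186 = 0.0484 W/m².
Total ΔF = 1.4376 + 1.2275 + 0.0050 + 0.0484 = 2.7185 W/m².

ΔF = 2.72 W/m²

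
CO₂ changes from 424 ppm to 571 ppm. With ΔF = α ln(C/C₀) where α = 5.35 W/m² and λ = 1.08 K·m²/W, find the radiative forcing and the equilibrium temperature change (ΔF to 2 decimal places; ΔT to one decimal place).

CO₂: 5.35 × ln(571/424) = 5.35 × ln(1.34670) = 5.35 × 0.29766 = 1.5925 W/m².
ΔT = λ ΔF = 1.08 × 1.59 = 1.7172 K.

ΔF = 1.59 W/m²; ΔT = 1.7 K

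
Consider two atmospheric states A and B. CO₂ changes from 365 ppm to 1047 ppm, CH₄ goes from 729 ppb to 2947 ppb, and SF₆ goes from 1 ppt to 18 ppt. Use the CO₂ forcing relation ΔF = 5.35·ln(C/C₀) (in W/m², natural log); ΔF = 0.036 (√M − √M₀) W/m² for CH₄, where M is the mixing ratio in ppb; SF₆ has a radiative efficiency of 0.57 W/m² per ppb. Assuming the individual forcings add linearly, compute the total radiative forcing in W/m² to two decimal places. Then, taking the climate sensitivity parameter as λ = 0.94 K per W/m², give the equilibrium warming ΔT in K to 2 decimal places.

CO₂: 5.35 × ln(1047/365) = 5.35 × ln(2.86849) = 5.35 × 1.05379 = 5.6378 W/m².
CH₄: 0.036 × (√2947 − √729) = 0.036 × (54.2863 − 27.0000) = 0.036 × 27.2863 = 0.9823 W/m².
SF₆: Δ = 18 − 1 = 17 ppt = 0.017 ppb; ΔF = 0.57 × 0.017 = 0.0097 W/m².
Total ΔF = 5.6378 + 0.9823 + 0.0097 = 6.6298 W/m².
ΔT = λ ΔF = 0.94 × 6.63 = 6.2322 K.

ΔF = 6.63 W/m²; ΔT = 6.23 K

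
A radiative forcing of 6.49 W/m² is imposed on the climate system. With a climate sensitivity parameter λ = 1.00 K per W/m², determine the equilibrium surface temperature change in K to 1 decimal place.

ΔT = 6.5 K

ΔT = λ ΔF = 1.00 × 6.49 = 6.4900 K.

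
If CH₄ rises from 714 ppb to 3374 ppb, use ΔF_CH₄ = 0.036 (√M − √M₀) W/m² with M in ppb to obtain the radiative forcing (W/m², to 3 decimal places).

CH₄: 0.036 × (√3374 − √714) = 0.036 × (58.0861 − 26.7208) = 0.036 × 31.3653 = 1.1292 W/m².

ΔF = 1.129 W/m²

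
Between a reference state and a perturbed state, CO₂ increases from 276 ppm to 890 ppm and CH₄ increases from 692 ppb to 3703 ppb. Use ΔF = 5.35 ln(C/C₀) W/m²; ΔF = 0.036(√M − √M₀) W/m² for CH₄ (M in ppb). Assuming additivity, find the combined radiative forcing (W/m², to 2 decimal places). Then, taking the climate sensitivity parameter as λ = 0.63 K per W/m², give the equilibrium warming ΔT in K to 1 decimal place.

CO₂: 5.35 × ln(890/276) = 5.35 × ln(3.22464) = 5.35 × 1.17082 = 6.2639 W/m².
CH₄: 0.036 × (√3703 − √692) = 0.036 × (60.8523 − 26.3059) = 0.036 × 34.5464 = 1.2437 W/m².
Total ΔF = 6.2639 + 1.2437 = 7.5076 W/m².
ΔT = λ ΔF = 0.63 × 7.51 = 4.7313 K.

ΔF = 7.51 W/m²; ΔT = 4.7 K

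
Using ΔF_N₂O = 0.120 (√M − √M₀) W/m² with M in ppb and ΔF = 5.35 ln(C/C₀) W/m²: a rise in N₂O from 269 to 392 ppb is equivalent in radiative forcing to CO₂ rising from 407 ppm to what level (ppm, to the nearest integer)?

N₂O forcing: 0.120 × (√392 − √269) = 0.120 × (19.7990 − 16.4012) = 0.120 × 3.3978 = 0.40774 W/m².
Set 5.35 ln(C/407) = 0.40774: ln(C/407) = 0.40774/5.35 = 0.07621, so C = 407 × e^0.07621 = 407 × 1.07919 = 439.23 ppm.

C ≈ 439 ppm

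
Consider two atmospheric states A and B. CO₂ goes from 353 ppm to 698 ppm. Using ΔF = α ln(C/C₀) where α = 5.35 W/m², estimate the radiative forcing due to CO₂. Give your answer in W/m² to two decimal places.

ΔF = 3.65 W/m²

CO₂: 5.35 × ln(698/353) = 5.35 × ln(1.97734) = 5.35 × 0.68175 = 3.6474 W/m².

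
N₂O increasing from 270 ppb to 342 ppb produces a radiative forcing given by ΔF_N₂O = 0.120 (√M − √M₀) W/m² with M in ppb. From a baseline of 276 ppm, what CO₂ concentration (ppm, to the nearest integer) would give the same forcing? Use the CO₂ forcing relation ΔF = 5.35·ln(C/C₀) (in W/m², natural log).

C ≈ 289 ppm

N₂O forcing: 0.120 × (√342 − √270) = 0.120 × (18.4932 − 16.4317) = 0.120 × 2.0615 = 0.24738 W/m².
Set 5.35 ln(C/276) = 0.24738: ln(C/276) = 0.24738/5.35 = 0.04624, so C = 276 × e^0.04624 = 276 × 1.04733 = 289.06 ppm.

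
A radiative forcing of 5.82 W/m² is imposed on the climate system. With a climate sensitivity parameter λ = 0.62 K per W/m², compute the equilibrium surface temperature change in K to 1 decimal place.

ΔT = 3.6 K

ΔT = λ ΔF = 0.62 × 5.82 = 3.6084 K.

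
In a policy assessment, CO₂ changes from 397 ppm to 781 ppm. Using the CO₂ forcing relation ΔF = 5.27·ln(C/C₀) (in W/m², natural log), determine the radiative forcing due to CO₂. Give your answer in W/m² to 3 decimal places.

ΔF = 3.566 W/m²

CO₂ absorption bands are partially saturated, so forcing scales with the logarithm of the concentration ratio.
CO₂: 5.27 × ln(781/397) = 5.27 × ln(1.96725) = 5.27 × 0.67664 = 3.5659 W/m².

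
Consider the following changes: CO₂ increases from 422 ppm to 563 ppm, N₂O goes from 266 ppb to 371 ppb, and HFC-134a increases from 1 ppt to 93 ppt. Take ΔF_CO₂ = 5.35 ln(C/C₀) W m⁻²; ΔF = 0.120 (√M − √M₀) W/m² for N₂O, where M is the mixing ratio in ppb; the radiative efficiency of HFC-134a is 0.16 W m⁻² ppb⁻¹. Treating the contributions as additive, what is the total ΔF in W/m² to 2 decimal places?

ΔF = 1.91 W/m²

CO₂: 5.35 × ln(563/422) = 5.35 × ln(1.33412) = 5.35 × 0.28827 = 1.5422 W/m².
N₂O: 0.120 × (√371 − √266) = 0.120 × (19.2614 − 16.3095) = 0.120 × 2.9519 = 0.3542 W/m².
HFC-134a: Δ = 93 − 1 = 92 ppt = 0.092 ppb; ΔF = 0.16 × 0.092 = 0.0147 W/m².
Total ΔF = 1.5422 + 0.3542 + 0.0147 = 1.9111 W/m².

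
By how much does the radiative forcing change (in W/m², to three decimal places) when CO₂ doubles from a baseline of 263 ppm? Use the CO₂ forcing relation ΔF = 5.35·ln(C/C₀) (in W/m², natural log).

ΔF = 3.708 W/m²

Because the forcing depends only on the ratio C/C₀, the initial concentration does not enter.
ΔF = 5.35 × ln(2) = 5.35 × 0.69315 = 3.7084 W/m².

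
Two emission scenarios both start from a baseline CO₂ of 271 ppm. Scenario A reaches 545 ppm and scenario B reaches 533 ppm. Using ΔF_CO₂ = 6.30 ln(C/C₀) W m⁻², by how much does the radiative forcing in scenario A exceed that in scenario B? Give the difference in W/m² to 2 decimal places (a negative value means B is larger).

ΔF_A − ΔF_B = 0.14 W/m²

ΔF_A = 6.30 ln(545/271) = 6.30 × 0.69867 = 4.4016 W/m².
ΔF_B = 6.30 ln(533/271) = 6.30 × 0.67640 = 4.2613 W/m².
Difference: 4.4016 − 4.2613 = 0.1403 W/m².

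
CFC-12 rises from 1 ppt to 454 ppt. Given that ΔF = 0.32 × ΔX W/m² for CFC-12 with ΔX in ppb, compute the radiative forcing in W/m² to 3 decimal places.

CFC-12: Δ = 454 − 1 = 453 ppt = 0.453 ppb; ΔF = 0.32 × 0.453 = 0.1450 W/m².

ΔF = 0.145 W/m²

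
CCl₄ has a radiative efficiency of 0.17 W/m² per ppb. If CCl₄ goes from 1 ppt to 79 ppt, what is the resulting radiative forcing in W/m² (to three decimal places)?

ΔF = 0.013 W/m²

CCl₄: Δ = 79 − 1 = 78 ppt = 0.078 ppb; ΔF = 0.17 × 0.078 = 0.0133 W/m².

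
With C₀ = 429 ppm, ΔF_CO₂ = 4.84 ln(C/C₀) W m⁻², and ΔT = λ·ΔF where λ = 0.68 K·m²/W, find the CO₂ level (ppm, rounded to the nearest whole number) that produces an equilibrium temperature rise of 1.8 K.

Required forcing: ΔF = ΔT/λ = 1.8/0.68 = 2.6471 W/m².
Then ln(C/429) = ΔF/4.84 = 2.6471/4.84 = 0.54692.
So C = 429 × e^0.54692 = 429 × 1.72792 = 741.28 ppm.

C ≈ 741 ppm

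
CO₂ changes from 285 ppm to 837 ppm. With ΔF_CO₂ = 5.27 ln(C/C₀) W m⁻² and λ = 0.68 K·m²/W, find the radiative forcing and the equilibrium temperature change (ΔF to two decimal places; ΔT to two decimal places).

ΔF = 5.68 W/m²; ΔT = 3.86 K

CO₂: 5.27 × ln(837/285) = 5.27 × ln(2.93684) = 5.27 × 1.07733 = 5.6775 W/m².
ΔT = λ ΔF = 0.68 × 5.68 = 3.8624 K.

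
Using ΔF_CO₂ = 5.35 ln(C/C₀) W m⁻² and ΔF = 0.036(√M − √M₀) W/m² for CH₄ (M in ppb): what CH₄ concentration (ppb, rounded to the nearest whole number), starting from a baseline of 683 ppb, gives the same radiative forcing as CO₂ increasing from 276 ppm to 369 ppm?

CO₂ forcing: 5.35 × ln(369/276) = 5.35 × 0.290396 = 1.55362 W/m².
Set 0.036(√M − √683) = 1.55362: √M = 1.55362/0.036 + √683 = 43.1561 + 26.1343 = 69.2904.
M = (69.2904)² = 4801.16 ppb.

M ≈ 4801 ppb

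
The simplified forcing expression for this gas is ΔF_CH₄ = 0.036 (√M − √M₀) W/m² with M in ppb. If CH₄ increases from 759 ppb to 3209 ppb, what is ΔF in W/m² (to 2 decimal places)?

ΔF = 1.05 W/m²

CH₄: 0.036 × (√3209 − √759) = 0.036 × (56.6480 − 27.5500) = 0.036 × 29.0980 = 1.0475 W/m².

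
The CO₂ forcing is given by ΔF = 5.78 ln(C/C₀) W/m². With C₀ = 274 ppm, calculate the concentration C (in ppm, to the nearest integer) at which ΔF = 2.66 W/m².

Set 5.78 ln(C/274) = 2.66, so ln(C/274) = 2.66/5.78 = 0.46021.
Then C/274 = e^0.46021 = 1.58441, giving C = 274 × 1.58441 = 434.13 ppm.

C ≈ 434 ppm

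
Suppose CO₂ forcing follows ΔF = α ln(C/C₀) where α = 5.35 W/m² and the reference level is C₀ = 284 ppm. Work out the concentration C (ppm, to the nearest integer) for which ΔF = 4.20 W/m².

Set 5.35 ln(C/284) = 4.20, so ln(C/284) = 4.20/5.35 = 0.78505.
Then C/284 = e^0.78505 = 2.19252, giving C = 284 × 2.19252 = 622.68 ppm.

C ≈ 623 ppm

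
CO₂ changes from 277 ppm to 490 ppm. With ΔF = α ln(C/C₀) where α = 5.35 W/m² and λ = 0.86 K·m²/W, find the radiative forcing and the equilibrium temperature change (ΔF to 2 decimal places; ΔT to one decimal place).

CO₂: 5.35 × ln(490/277) = 5.35 × ln(1.76895) = 5.35 × 0.57039 = 3.0516 W/m².
ΔT = λ ΔF = 0.86 × 3.05 = 2.6230 K.

ΔF = 3.05 W/m²; ΔT = 2.6 K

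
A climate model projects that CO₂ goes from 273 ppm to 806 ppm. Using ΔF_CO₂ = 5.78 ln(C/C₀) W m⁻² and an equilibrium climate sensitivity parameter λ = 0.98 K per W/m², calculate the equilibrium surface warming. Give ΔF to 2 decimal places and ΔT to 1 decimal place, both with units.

ΔF = 6.26 W/m²; ΔT = 6.1 K

CO₂: 5.78 × ln(806/273) = 5.78 × ln(2.95238) = 5.78 × 1.08261 = 6.2575 W/m².
ΔT = λ ΔF = 0.98 × 6.26 = 6.1348 K.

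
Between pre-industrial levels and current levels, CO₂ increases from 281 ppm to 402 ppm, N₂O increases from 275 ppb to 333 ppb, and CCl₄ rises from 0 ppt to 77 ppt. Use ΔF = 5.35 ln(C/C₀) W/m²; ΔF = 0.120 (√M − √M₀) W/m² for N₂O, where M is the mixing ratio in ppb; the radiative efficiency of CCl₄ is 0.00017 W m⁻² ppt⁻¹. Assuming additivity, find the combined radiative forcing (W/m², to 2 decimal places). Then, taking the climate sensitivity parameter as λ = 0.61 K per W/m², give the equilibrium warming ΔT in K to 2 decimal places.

ΔF = 2.13 W/m²; ΔT = 1.30 K

CO₂: 5.35 × ln(402/281) = 5.35 × ln(1.43060) = 5.35 × 0.35809 = 1.9158 W/m².
N₂O: 0.120 × (√333 − √275) = 0.120 × (18.2483 − 16.5831) = 0.120 × 1.6652 = 0.1998 W/m².
CCl₄: ΔF = 0.00017 × (77 − 0) = 0.00017 × 77 = 0.0131 W/m².
Total ΔF = 1.9158 + 0.1998 + 0.0131 = 2.1287 W/m².
ΔT = λ ΔF = 0.61 × 2.13 = 1.2993 K.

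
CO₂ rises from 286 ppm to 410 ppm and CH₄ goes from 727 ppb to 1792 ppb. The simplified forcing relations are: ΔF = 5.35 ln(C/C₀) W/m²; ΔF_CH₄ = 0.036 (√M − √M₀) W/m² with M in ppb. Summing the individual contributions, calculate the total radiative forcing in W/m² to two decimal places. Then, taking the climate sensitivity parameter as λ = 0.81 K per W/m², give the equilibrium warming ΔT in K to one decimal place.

CO₂: 5.35 × ln(410/286) = 5.35 × ln(1.43357) = 5.35 × 0.36017 = 1.9269 W/m².
CH₄: 0.036 × (√1792 − √727) = 0.036 × (42.3320 − 26.9629) = 0.036 × 15.3691 = 0.5533 W/m².
Total ΔF = 1.9269 + 0.5533 = 2.4802 W/m².
ΔT = λ ΔF = 0.81 × 2.48 = 2.0088 K.

ΔF = 2.48 W/m²; ΔT = 2.0 K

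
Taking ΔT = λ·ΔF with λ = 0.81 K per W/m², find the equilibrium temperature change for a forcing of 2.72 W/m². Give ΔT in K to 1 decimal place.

ΔT = λ ΔF = 0.81 × 2.72 = 2.2032 K.

ΔT = 2.2 K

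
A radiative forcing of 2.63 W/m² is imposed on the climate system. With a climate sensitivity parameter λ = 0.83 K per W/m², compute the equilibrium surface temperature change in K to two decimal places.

ΔT = 2.18 K

ΔT = λ ΔF = 0.83 × 2.63 = 2.1829 K.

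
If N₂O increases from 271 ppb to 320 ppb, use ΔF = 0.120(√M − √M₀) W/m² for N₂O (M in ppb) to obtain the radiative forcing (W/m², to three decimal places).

ΔF = 0.171 W/m²

N₂O: 0.120 × (√320 − √271) = 0.120 × (17.8885 − 16.4621) = 0.120 × 1.4264 = 0.1712 W/m².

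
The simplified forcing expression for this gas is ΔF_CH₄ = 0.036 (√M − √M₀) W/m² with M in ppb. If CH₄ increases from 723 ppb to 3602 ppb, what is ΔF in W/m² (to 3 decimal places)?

CH₄: 0.036 × (√3602 − √723) = 0.036 × (60.0167 − 26.8887) = 0.036 × 33.1280 = 1.1926 W/m².

ΔF = 1.193 W/m²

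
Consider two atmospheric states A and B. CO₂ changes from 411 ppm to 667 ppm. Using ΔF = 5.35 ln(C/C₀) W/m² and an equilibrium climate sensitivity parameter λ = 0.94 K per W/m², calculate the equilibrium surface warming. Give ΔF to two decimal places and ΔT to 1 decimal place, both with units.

ΔF = 2.59 W/m²; ΔT = 2.4 K

CO₂: 5.35 × ln(667/411) = 5.35 × ln(1.62287) = 5.35 × 0.48420 = 2.5905 W/m².
ΔT = λ ΔF = 0.94 × 2.59 = 2.4346 K.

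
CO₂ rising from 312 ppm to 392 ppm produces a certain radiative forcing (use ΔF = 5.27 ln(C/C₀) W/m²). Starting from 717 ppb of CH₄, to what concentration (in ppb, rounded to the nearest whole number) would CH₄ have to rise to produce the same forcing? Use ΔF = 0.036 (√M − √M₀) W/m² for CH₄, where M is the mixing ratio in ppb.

M ≈ 3623 ppb

CO₂ forcing: 5.27 × ln(392/312) = 5.27 × 0.228259 = 1.20292 W/m².
Set 0.036(√M − √717) = 1.20292: √M = 1.20292/0.036 + √717 = 33.4144 + 26.7769 = 60.1913.
M = (60.1913)² = 3622.99 ppb.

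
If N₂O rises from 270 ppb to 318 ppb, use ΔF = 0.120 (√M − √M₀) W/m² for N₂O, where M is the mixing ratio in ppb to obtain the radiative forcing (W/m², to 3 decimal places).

N₂O: 0.120 × (√318 − √270) = 0.120 × (17.8326 − 16.4317) = 0.120 × 1.4009 = 0.1681 W/m².

ΔF = 0.168 W/m²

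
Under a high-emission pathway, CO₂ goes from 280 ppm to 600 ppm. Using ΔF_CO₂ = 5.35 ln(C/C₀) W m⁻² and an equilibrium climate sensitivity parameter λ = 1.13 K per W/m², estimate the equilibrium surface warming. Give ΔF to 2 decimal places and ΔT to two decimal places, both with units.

ΔF = 4.08 W/m²; ΔT = 4.61 K

CO₂: 5.35 × ln(600/280) = 5.35 × ln(2.14286) = 5.35 × 0.76214 = 4.0774 W/m².
ΔT = λ ΔF = 1.13 × 4.08 = 4.6104 K.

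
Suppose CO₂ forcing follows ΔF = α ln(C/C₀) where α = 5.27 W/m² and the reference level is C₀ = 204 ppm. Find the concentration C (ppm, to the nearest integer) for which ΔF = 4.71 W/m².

Set 5.27 ln(C/204) = 4.71, so ln(C/204) = 4.71/5.27 = 0.89374.
Then C/204 = e^0.89374 = 2.44425, giving C = 204 × 2.44425 = 498.63 ppm.

C ≈ 499 ppm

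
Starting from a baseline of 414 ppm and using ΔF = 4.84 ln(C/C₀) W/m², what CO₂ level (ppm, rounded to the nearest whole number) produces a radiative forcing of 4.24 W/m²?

C ≈ 994 ppm

Set 4.84 ln(C/414) = 4.24, so ln(C/414) = 4.24/4.84 = 0.87603.
Then C/414 = e^0.87603 = 2.40135, giving C = 414 × 2.40135 = 994.16 ppm.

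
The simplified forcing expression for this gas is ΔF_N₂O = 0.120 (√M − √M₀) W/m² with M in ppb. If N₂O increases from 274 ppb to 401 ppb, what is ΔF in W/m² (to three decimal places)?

N₂O: 0.120 × (√401 − √274) = 0.120 × (20.0250 − 16.5529) = 0.120 × 3.4721 = 0.4167 W/m².

ΔF = 0.417 W/m²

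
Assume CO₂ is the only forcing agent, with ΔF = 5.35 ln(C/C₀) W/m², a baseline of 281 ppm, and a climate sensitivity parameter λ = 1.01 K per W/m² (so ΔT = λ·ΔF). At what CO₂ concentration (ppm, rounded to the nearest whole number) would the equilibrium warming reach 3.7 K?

C ≈ 557 ppm

Required forcing: ΔF = ΔT/λ = 3.7/1.01 = 3.6634 W/m².
Then ln(C/281) = ΔF/5.35 = 3.6634/5.35 = 0.68475.
So C = 281 × e^0.68475 = 281 × 1.98328 = 557.30 ppm.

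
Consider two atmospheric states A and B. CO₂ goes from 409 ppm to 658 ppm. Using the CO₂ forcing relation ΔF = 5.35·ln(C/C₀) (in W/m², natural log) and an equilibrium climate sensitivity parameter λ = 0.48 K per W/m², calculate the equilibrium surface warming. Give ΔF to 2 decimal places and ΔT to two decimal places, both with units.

ΔF = 2.54 W/m²; ΔT = 1.22 K

CO₂: 5.35 × ln(658/409) = 5.35 × ln(1.60880) = 5.35 × 0.47549 = 2.5439 W/m².
ΔT = λ ΔF = 0.48 × 2.54 = 1.2192 K.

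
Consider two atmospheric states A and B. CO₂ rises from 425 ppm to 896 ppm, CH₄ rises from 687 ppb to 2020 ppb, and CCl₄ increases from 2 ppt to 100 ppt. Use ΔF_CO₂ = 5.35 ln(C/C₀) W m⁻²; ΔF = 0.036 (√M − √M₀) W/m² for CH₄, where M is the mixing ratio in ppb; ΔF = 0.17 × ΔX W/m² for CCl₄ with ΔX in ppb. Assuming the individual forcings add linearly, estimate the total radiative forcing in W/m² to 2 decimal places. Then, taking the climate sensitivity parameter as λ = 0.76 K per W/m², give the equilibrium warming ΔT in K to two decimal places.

CO₂: 5.35 × ln(896/425) = 5.35 × ln(2.10824) = 5.35 × 0.74585 = 3.9903 W/m².
CH₄: 0.036 × (√2020 − √687) = 0.036 × (44.9444 − 26.2107) = 0.036 × 18.7337 = 0.6744 W/m².
CCl₄: Δ = 100 − 2 = 98 ppt = 0.098 ppb; ΔF = 0.17 × 0.098 = 0.0167 W/m².
Total ΔF = 3.9903 + 0.6744 + 0.0167 = 4.6814 W/m².
ΔT = λ ΔF = 0.76 × 4.68 = 3.5568 K.

ΔF = 4.68 W/m²; ΔT = 3.56 K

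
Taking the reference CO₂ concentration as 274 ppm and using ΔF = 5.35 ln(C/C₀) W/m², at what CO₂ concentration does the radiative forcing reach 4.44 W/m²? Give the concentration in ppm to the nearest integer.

Set 5.35 ln(C/274) = 4.44, so ln(C/274) = 4.44/5.35 = 0.82991.
Then C/274 = e^0.82991 = 2.29311, giving C = 274 × 2.29311 = 628.31 ppm.

C ≈ 628 ppm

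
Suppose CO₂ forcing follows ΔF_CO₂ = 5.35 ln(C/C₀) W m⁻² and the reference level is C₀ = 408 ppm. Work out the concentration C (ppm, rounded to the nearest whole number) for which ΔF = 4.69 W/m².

C ≈ 980 ppm

Set 5.35 ln(C/408) = 4.69, so ln(C/408) = 4.69/5.35 = 0.87664.
Then C/408 = e^0.87664 = 2.40281, giving C = 408 × 2.40281 = 980.35 ppm.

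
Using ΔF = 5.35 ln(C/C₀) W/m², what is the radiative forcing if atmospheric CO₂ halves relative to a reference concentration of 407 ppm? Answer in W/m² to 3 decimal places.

Because the forcing depends only on the ratio C/C₀, the initial concentration does not enter.
ΔF = 5.35 × ln(0.5) = 5.35 × -0.69315 = -3.7084 W/m².

ΔF = -3.708 W/m²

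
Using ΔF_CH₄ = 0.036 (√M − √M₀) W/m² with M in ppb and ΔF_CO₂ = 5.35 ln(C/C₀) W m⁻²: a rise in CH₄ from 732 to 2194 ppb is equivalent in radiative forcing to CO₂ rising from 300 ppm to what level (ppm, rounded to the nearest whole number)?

C ≈ 343 ppm

CH₄ forcing: 0.036 × (√2194 − √732) = 0.036 × (46.8402 − 27.0555) = 0.036 × 19.7847 = 0.71225 W/m².
Set 5.35 ln(C/300) = 0.71225: ln(C/300) = 0.71225/5.35 = 0.13313, so C = 300 × e^0.13313 = 300 × 1.14240 = 342.72 ppm.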